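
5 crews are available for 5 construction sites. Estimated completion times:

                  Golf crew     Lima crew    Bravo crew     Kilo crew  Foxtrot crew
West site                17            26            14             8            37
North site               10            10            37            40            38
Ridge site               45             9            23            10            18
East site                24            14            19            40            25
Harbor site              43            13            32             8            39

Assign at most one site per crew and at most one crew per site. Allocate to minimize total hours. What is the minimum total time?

Optimal: Golf crew→North site (10 hours), Lima crew→East site (14 hours), Bravo crew→West site (14 hours), Kilo crew→Harbor site (8 hours), Foxtrot crew→Ridge site (18 hours) — total 10+14+14+8+18 = 64 hours.
Min-entry greedy (repeatedly take the single cheapest remaining cell) gives 85 hours, worse by 21.
Next-best assignment: Golf crew→North site, Lima crew→Ridge site, Bravo crew→West site, Kilo crew→Harbor site, Foxtrot crew→East site = 66 hours.
Swapping Foxtrot crew↔Golf crew (Foxtrot crew→North site 38 hours, Golf crew→Ridge site 45 hours) adds 55.

Min total: 64 hours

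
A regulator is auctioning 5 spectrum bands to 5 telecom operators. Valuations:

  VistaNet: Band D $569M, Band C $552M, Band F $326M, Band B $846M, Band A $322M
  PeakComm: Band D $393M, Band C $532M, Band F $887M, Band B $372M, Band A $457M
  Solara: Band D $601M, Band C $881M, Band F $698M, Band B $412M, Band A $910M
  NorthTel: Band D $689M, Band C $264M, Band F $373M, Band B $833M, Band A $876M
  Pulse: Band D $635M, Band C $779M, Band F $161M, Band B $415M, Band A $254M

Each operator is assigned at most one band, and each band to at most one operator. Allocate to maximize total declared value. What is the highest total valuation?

Max total: $4125M

Treat this as an assignment problem: match each operator to one band.
Optimal: VistaNet→Band B ($846M), PeakComm→Band F ($887M), Solara→Band C ($881M), NorthTel→Band A ($876M), Pulse→Band D ($635M) — total 846+887+881+876+635 = $4125M.
Max-entry greedy (repeatedly take the single best remaining cell) gives $4111M, worse by 14.
Next-best assignment: VistaNet→Band B, PeakComm→Band F, Solara→Band A, NorthTel→Band D, Pulse→Band C = $4111M.
Checked against all permutations: $4125M is optimal.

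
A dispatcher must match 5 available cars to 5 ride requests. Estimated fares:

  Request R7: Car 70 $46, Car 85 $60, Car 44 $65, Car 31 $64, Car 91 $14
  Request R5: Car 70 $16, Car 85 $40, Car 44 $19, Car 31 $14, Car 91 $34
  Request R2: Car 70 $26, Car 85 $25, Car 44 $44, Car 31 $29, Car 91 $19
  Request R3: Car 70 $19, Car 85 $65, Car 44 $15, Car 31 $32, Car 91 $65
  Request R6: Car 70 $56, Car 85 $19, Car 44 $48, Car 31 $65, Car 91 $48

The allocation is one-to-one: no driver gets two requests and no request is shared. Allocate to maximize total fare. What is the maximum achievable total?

Maximum total: $269

Optimal: Car 70→Request R6 ($56), Car 85→Request R5 ($40), Car 44→Request R2 ($44), Car 31→Request R7 ($64), Car 91→Request R3 ($65) — total 56+40+44+64+65 = $269.
Row-greedy (each driver in turn takes its best remaining request) gives $249, worse by 20.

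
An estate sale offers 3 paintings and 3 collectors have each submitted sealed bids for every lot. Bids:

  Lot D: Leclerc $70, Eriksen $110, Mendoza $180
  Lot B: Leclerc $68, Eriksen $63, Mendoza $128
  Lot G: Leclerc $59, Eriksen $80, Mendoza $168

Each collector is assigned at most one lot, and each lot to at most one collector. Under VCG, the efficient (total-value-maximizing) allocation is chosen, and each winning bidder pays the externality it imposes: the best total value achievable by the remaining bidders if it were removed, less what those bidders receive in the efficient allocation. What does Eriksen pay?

Eriksen pays $12.

Efficient allocation: Leclerc→Lot B ($68), Eriksen→Lot D ($110), Mendoza→Lot G ($168); total welfare W = $346.
Eriksen receives Lot D at value $110, so the others get W − 110 = $236.
Without Eriksen: best allocation of the remaining 2 bidders over all 3 lots is Leclerc→Lot B ($68), Mendoza→Lot D ($180), total $248.
VCG payment = (others' best without Eriksen) − (others' welfare with Eriksen) = 248 − 236 = $12.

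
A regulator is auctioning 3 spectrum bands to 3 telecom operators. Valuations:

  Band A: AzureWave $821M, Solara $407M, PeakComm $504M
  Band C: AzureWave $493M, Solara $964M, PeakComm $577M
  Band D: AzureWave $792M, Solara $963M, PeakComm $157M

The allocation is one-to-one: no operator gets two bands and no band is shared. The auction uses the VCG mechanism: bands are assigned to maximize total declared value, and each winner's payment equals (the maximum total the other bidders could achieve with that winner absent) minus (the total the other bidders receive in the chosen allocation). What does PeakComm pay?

Efficient allocation: AzureWave→Band A ($821M), Solara→Band D ($963M), PeakComm→Band C ($577M); total welfare W = $2361M.
PeakComm receives Band C at value $577M, so the others get W − 577 = $1784M.
Without PeakComm: best allocation of the remaining 2 bidders over all 3 bands is AzureWave→Band A ($821M), Solara→Band C ($964M), total $1785M.
VCG payment = (others' best without PeakComm) − (others' welfare with PeakComm) = 1785 − 1784 = $1M.

PeakComm pays $1M.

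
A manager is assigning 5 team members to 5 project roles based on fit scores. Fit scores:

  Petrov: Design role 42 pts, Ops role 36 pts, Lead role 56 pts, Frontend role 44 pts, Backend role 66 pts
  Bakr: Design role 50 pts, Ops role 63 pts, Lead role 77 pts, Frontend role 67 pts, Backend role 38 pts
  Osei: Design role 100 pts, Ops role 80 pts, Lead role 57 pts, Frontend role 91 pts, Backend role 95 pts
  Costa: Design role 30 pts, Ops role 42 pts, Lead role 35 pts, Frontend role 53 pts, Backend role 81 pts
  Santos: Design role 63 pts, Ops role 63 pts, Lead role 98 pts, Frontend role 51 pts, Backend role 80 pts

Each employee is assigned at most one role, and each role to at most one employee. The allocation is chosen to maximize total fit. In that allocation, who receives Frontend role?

Petrov receives Frontend role.

Optimal: Petrov→Frontend role (44 pts), Bakr→Ops role (63 pts), Osei→Design role (100 pts), Costa→Backend role (81 pts), Santos→Lead role (98 pts) — total 44+63+100+81+98 = 386 pts.
Max-entry greedy (repeatedly take the single best remaining cell) gives 382 pts, worse by 4.
Next-best assignment: Petrov→Ops role, Bakr→Frontend role, Osei→Design role, Costa→Backend role, Santos→Lead role = 382 pts.
Checked against all permutations: 386 pts is optimal.
Petrov's own top role is Backend role (66 pts), but forcing Petrov→Backend role and reassigning the rest optimally gives only 380 pts — worse by 6.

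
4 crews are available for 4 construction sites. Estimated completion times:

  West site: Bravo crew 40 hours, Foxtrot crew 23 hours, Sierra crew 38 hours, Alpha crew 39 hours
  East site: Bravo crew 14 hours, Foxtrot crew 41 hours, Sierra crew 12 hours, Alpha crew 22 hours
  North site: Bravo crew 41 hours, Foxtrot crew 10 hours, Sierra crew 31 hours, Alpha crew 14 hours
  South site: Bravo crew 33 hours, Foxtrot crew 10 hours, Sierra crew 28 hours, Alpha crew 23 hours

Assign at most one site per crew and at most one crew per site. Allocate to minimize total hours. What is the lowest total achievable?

Min total: 76 hours

Treat this as an assignment problem: match each crew to one site.
Optimal: Bravo crew→West site (40 hours), Foxtrot crew→South site (10 hours), Sierra crew→East site (12 hours), Alpha crew→North site (14 hours) — total 40+10+12+14 = 76 hours.
Row-greedy (each crew in turn takes its cheapest remaining site) gives 91 hours, worse by 15.
Checked against all permutations: 76 hours is optimal.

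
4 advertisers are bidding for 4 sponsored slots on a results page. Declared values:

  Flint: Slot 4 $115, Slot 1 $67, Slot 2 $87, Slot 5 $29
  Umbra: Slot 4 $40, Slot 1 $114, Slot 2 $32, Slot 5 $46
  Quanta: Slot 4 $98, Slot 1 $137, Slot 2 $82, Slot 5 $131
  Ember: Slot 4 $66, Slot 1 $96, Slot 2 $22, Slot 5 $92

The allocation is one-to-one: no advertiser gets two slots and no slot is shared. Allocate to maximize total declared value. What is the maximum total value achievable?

Max total: $403

Optimal: Flint→Slot 4 ($115), Umbra→Slot 1 ($114), Quanta→Slot 2 ($82), Ember→Slot 5 ($92) — total 115+114+82+92 = $403.
Max-entry greedy (repeatedly take the single best remaining cell) gives $376, worse by 27.
Next-best assignment: Flint→Slot 2, Umbra→Slot 1, Quanta→Slot 5, Ember→Slot 4 = $398.
Checked against all permutations: $403 is optimal.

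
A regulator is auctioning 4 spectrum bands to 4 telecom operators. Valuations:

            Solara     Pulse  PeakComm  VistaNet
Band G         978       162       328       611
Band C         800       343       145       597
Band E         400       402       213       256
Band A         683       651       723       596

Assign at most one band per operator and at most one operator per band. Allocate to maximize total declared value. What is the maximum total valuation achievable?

Optimal: Solara→Band G ($978M), Pulse→Band E ($402M), PeakComm→Band A ($723M), VistaNet→Band C ($597M) — total 978+402+723+597 = $2700M.
Row-greedy (each operator in turn takes its best remaining band) gives $2439M, worse by 261.

Max total: $2700M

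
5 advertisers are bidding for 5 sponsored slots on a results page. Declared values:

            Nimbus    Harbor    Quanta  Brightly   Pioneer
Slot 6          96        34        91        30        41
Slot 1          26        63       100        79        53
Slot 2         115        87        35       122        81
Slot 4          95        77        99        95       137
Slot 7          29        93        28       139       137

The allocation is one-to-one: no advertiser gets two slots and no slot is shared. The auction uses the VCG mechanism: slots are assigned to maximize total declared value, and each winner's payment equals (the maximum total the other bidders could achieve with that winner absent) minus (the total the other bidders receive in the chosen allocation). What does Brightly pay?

Brightly pays $25.

Efficient allocation: Nimbus→Slot 6 ($96), Harbor→Slot 2 ($87), Quanta→Slot 1 ($100), Brightly→Slot 7 ($139), Pioneer→Slot 4 ($137); total welfare W = $559.
Brightly receives Slot 7 at value $139, so the others get W − 139 = $420.
Without Brightly: best allocation of the remaining 4 bidders over all 5 slots is Nimbus→Slot 2 ($115), Harbor→Slot 7 ($93), Quanta→Slot 1 ($100), Pioneer→Slot 4 ($137), total $445.
VCG payment = (others' best without Brightly) − (others' welfare with Brightly) = 445 − 420 = $25.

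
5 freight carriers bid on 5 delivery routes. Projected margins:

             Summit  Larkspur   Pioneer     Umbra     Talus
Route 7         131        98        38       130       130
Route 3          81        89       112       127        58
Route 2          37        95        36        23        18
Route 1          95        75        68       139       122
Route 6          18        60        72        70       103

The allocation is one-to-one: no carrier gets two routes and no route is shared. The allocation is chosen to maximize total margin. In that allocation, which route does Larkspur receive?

Optimal: Summit→Route 7 ($131k), Larkspur→Route 2 ($95k), Pioneer→Route 3 ($112k), Umbra→Route 1 ($139k), Talus→Route 6 ($103k) — total 131+95+112+139+103 = $580k.
Column-greedy (each route in turn goes to its best remaining carrier) gives $547k, worse by 33.
Next-best assignment: Summit→Route 7, Larkspur→Route 2, Pioneer→Route 6, Umbra→Route 3, Talus→Route 1 = $547k.
Larkspur's own top route is Route 7 ($98k), but forcing Larkspur→Route 7 and reassigning the rest optimally gives only $489k — worse by 91.

Larkspur receives Route 2.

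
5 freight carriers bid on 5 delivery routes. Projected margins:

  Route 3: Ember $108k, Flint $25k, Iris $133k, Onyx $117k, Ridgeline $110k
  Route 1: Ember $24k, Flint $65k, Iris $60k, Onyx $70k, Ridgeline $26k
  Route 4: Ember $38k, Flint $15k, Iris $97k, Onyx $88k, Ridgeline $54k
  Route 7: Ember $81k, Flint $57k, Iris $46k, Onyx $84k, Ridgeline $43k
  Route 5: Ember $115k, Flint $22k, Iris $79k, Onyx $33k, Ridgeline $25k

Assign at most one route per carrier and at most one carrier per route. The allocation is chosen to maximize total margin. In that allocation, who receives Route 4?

Optimal: Ember→Route 5 ($115k), Flint→Route 1 ($65k), Iris→Route 4 ($97k), Onyx→Route 7 ($84k), Ridgeline→Route 3 ($110k) — total 115+65+97+84+110 = $471k.
Max-entry greedy (repeatedly take the single best remaining cell) gives $444k, worse by 27.
Iris's own top route is Route 3 ($133k), but forcing Iris→Route 3 and reassigning the rest optimally gives only $451k — worse by 20.

Iris receives Route 4.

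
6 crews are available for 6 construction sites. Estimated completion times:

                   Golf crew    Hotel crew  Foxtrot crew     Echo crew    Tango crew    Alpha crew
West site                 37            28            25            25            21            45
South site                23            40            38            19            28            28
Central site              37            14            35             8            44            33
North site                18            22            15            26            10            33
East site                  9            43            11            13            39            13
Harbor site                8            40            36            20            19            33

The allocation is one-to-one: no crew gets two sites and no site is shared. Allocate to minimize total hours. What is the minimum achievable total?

Optimal: Golf crew→Harbor site (8 hours), Hotel crew→Central site (14 hours), Foxtrot crew→West site (25 hours), Echo crew→South site (19 hours), Tango crew→North site (10 hours), Alpha crew→East site (13 hours) — total 8+14+25+19+10+13 = 89 hours.
Min-entry greedy (repeatedly take the single cheapest remaining cell) gives 93 hours, worse by 4.
Next-best assignment: Golf crew→Harbor site, Hotel crew→Central site, Foxtrot crew→North site, Echo crew→South site, Tango crew→West site, Alpha crew→East site = 90 hours.
Checked against all permutations: 89 hours is optimal.

Minimum total: 89 hours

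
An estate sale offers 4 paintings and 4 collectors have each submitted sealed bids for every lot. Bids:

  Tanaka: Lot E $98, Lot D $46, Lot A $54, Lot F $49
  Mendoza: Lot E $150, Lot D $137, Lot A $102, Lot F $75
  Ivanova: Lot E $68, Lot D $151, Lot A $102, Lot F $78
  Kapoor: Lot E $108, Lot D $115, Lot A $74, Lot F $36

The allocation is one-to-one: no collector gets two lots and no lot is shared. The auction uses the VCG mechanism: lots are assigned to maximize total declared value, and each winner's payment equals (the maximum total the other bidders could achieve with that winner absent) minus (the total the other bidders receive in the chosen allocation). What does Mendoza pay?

Efficient allocation: Tanaka→Lot F ($49), Mendoza→Lot E ($150), Ivanova→Lot D ($151), Kapoor→Lot A ($74); total welfare W = $424.
Mendoza receives Lot E at value $150, so the others get W − 150 = $274.
Without Mendoza: best allocation of the remaining 3 bidders over all 4 lots is Tanaka→Lot E ($98), Ivanova→Lot D ($151), Kapoor→Lot A ($74), total $323.
VCG payment = (others' best without Mendoza) − (others' welfare with Mendoza) = 323 − 274 = $49.

Mendoza pays $49.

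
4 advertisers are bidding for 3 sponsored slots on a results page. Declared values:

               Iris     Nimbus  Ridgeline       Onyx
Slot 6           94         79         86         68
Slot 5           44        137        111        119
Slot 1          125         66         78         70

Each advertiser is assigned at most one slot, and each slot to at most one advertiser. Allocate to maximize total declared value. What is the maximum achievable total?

Maximum total: $348

Optimal: Ridgeline→Slot 6 ($86), Nimbus→Slot 5 ($137), Iris→Slot 1 ($125) — total 86+137+125 = $348.
Swapping Ridgeline↔Nimbus (Ridgeline→Slot 5 $111, Nimbus→Slot 6 $79) loses 33.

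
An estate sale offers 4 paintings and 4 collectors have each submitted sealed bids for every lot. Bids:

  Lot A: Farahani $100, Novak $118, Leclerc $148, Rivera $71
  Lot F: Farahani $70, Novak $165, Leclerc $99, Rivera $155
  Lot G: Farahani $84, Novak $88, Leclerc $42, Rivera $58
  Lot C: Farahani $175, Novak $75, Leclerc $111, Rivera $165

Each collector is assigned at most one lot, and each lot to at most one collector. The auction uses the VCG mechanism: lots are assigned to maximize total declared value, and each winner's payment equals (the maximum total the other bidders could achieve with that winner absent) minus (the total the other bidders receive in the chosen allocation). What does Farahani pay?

Efficient allocation: Farahani→Lot C ($175), Novak→Lot G ($88), Leclerc→Lot A ($148), Rivera→Lot F ($155); total welfare W = $566.
Farahani receives Lot C at value $175, so the others get W − 175 = $391.
Without Farahani: best allocation of the remaining 3 bidders over all 4 lots is Novak→Lot F ($165), Leclerc→Lot A ($148), Rivera→Lot C ($165), total $478.
VCG payment = (others' best without Farahani) − (others' welfare with Farahani) = 478 − 391 = $87.

Farahani pays $87.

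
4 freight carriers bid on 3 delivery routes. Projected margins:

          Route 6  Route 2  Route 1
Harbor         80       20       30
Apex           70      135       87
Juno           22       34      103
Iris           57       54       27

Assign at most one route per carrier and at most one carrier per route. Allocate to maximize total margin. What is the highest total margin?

This is the linear assignment problem.
Optimal: Harbor→Route 6 ($80k), Apex→Route 2 ($135k), Juno→Route 1 ($103k) — total 80+135+103 = $318k.
Next-best assignment: Iris→Route 6, Apex→Route 2, Juno→Route 1 = $295k.
Swapping Harbor↔Apex (Harbor→Route 2 $20k, Apex→Route 6 $70k) loses 125.

Maximum total: $318k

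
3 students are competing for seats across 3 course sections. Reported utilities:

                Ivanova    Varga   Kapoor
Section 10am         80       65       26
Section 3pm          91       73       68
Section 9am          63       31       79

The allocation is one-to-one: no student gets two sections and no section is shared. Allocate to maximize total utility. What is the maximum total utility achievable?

Max total: 235 points

Optimal: Ivanova→Section 3pm (91 points), Varga→Section 10am (65 points), Kapoor→Section 9am (79 points) — total 91+65+79 = 235 points.
Column-greedy (each section in turn goes to its best remaining student) gives 232 points, worse by 3.
Next-best assignment: Ivanova→Section 10am, Varga→Section 3pm, Kapoor→Section 9am = 232 points.
Every other assignment is strictly worse.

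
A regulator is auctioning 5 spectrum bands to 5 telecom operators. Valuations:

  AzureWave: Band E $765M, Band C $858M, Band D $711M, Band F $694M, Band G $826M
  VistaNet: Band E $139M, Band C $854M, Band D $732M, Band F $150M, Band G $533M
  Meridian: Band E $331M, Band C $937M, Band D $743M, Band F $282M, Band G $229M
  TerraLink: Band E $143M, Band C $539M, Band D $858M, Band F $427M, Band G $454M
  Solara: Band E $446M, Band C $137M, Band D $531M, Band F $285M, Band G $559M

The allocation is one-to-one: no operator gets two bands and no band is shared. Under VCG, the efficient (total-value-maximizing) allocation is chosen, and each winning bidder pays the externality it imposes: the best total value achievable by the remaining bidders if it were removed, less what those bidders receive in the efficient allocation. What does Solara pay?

Efficient allocation: AzureWave→Band F ($694M), VistaNet→Band G ($533M), Meridian→Band C ($937M), TerraLink→Band D ($858M), Solara→Band E ($446M); total welfare W = $3468M.
Solara receives Band E at value $446M, so the others get W − 446 = $3022M.
Without Solara: best allocation of the remaining 4 bidders over all 5 bands is AzureWave→Band E ($765M), VistaNet→Band G ($533M), Meridian→Band C ($937M), TerraLink→Band D ($858M), total $3093M.
VCG payment = (others' best without Solara) − (others' welfare with Solara) = 3093 − 3022 = $71M.

Solara pays $71M.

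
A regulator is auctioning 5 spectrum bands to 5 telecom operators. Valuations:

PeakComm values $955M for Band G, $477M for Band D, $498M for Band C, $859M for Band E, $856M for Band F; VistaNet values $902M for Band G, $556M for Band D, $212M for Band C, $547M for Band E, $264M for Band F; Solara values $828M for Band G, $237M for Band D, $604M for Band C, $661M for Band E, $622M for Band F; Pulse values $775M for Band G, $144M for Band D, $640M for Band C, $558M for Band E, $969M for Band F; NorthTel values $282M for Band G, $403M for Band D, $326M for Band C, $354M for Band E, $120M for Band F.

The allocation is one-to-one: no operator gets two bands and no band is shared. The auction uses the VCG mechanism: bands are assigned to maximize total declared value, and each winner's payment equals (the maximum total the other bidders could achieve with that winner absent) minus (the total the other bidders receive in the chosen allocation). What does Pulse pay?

Pulse pays $54M.

Efficient allocation: PeakComm→Band E ($859M), VistaNet→Band G ($902M), Solara→Band C ($604M), Pulse→Band F ($969M), NorthTel→Band D ($403M); total welfare W = $3737M.
Pulse receives Band F at value $969M, so the others get W − 969 = $2768M.
Without Pulse: best allocation of the remaining 4 bidders over all 5 bands is PeakComm→Band F ($856M), VistaNet→Band G ($902M), Solara→Band E ($661M), NorthTel→Band D ($403M), total $2822M.
VCG payment = (others' best without Pulse) − (others' welfare with Pulse) = 2822 − 2768 = $54M.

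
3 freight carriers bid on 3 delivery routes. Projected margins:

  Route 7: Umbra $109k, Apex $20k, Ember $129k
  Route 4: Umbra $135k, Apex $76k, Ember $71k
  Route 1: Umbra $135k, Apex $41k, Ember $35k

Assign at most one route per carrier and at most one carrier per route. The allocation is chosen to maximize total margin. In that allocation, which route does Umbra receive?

This is a one-to-one assignment (maximum-weight bipartite matching).
Optimal: Umbra→Route 1 ($135k), Apex→Route 4 ($76k), Ember→Route 7 ($129k) — total 135+76+129 = $340k.
Row-greedy (each carrier in turn takes its best remaining route) gives $305k, worse by 35.
No other one-to-one assignment exceeds $340k.
Umbra's own top route is Route 4 ($135k), but forcing Umbra→Route 4 and reassigning the rest optimally gives only $305k — worse by 35.

Umbra receives Route 1.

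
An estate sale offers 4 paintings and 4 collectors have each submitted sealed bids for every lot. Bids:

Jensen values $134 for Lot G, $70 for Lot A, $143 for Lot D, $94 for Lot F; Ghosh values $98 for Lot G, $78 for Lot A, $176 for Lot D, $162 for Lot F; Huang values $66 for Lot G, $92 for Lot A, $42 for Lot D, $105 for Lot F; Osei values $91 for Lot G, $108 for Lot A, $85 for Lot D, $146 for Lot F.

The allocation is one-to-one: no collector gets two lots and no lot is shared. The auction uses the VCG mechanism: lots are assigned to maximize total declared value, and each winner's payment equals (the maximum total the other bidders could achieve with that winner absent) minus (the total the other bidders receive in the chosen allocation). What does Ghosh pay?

Efficient allocation: Jensen→Lot G ($134), Ghosh→Lot D ($176), Huang→Lot A ($92), Osei→Lot F ($146); total welfare W = $548.
Ghosh receives Lot D at value $176, so the others get W − 176 = $372.
Without Ghosh: best allocation of the remaining 3 bidders over all 4 lots is Jensen→Lot D ($143), Huang→Lot A ($92), Osei→Lot F ($146), total $381.
VCG payment = (others' best without Ghosh) − (others' welfare with Ghosh) = 381 − 372 = $9.

Ghosh pays $9.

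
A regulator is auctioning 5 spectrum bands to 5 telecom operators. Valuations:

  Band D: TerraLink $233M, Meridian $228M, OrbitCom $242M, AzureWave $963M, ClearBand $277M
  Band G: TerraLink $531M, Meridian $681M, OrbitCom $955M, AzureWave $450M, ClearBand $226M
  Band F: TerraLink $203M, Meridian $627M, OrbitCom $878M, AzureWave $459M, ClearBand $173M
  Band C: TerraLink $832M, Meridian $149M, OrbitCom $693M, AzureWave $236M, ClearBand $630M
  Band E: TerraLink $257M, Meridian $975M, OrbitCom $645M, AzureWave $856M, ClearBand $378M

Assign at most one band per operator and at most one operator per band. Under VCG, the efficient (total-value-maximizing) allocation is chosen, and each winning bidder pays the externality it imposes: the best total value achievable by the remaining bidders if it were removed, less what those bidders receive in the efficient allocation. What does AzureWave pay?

AzureWave pays $25M.

Efficient allocation: TerraLink→Band G ($531M), Meridian→Band E ($975M), OrbitCom→Band F ($878M), AzureWave→Band D ($963M), ClearBand→Band C ($630M); total welfare W = $3977M.
AzureWave receives Band D at value $963M, so the others get W − 963 = $3014M.
Without AzureWave: best allocation of the remaining 4 bidders over all 5 bands is TerraLink→Band C ($832M), Meridian→Band E ($975M), OrbitCom→Band G ($955M), ClearBand→Band D ($277M), total $3039M.
VCG payment = (others' best without AzureWave) − (others' welfare with AzureWave) = 3039 − 3014 = $25M.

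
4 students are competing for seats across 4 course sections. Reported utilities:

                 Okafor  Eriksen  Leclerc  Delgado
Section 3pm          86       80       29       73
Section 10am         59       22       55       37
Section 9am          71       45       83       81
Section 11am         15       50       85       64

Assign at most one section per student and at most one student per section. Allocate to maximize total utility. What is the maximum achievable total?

Max total: 305 points

Optimal: Okafor→Section 10am (59 points), Eriksen→Section 3pm (80 points), Leclerc→Section 11am (85 points), Delgado→Section 9am (81 points) — total 59+80+85+81 = 305 points.
Every other assignment is strictly worse.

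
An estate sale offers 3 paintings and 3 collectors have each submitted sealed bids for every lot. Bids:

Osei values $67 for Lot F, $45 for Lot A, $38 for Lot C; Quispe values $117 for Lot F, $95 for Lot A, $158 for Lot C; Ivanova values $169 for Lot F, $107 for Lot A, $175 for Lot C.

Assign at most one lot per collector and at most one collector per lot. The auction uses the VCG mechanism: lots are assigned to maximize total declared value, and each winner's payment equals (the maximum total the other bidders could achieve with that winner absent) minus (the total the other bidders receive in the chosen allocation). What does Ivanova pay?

Ivanova pays $22.

Efficient allocation: Osei→Lot A ($45), Quispe→Lot C ($158), Ivanova→Lot F ($169); total welfare W = $372.
Ivanova receives Lot F at value $169, so the others get W − 169 = $203.
Without Ivanova: best allocation of the remaining 2 bidders over all 3 lots is Osei→Lot F ($67), Quispe→Lot C ($158), total $225.
VCG payment = (others' best without Ivanova) − (others' welfare with Ivanova) = 225 − 203 = $22.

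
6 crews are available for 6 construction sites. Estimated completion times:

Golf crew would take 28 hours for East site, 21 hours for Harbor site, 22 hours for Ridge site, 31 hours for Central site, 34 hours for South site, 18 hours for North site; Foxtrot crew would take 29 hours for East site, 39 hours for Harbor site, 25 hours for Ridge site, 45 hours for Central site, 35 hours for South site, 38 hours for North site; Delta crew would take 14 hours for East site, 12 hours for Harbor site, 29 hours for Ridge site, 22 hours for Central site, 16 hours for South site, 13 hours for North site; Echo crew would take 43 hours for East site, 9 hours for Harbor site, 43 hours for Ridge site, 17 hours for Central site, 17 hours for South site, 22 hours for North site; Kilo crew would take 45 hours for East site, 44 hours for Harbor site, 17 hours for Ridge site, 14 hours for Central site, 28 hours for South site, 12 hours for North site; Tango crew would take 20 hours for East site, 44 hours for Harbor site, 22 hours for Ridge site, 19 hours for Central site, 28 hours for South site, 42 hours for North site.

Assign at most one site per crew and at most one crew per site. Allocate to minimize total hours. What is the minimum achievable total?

This is a one-to-one assignment (minimum-cost bipartite matching).
Optimal: Golf crew→North site (18 hours), Foxtrot crew→Ridge site (25 hours), Delta crew→South site (16 hours), Echo crew→Harbor site (9 hours), Kilo crew→Central site (14 hours), Tango crew→East site (20 hours) — total 18+25+16+9+14+20 = 102 hours.
Row-greedy (each crew in turn takes its cheapest remaining site) gives 120 hours, worse by 18.
Next-best assignment: Golf crew→North site, Foxtrot crew→Ridge site, Delta crew→Harbor site, Echo crew→South site, Kilo crew→Central site, Tango crew→East site = 106 hours.
Swapping Tango crew↔Echo crew (Tango crew→Harbor site 44 hours, Echo crew→East site 43 hours) adds 58.

Minimum total: 102 hours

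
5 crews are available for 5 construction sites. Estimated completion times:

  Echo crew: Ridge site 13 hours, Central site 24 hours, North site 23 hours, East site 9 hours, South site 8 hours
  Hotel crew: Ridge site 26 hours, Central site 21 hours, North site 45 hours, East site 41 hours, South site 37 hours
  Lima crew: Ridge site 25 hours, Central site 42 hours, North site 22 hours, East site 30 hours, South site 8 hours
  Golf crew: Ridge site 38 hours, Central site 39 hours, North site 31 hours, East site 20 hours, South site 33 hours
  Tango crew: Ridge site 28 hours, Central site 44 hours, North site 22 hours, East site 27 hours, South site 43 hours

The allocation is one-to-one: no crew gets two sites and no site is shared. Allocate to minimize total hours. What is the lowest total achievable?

Minimum total: 84 hours

Optimal: Echo crew→Ridge site (13 hours), Hotel crew→Central site (21 hours), Lima crew→South site (8 hours), Golf crew→East site (20 hours), Tango crew→North site (22 hours) — total 13+21+8+20+22 = 84 hours.
Min-entry greedy (repeatedly take the single cheapest remaining cell) gives 99 hours, worse by 15.
Next-best assignment: Echo crew→South site, Hotel crew→Central site, Lima crew→Ridge site, Golf crew→East site, Tango crew→North site = 96 hours.
No other one-to-one assignment undercuts 84 hours.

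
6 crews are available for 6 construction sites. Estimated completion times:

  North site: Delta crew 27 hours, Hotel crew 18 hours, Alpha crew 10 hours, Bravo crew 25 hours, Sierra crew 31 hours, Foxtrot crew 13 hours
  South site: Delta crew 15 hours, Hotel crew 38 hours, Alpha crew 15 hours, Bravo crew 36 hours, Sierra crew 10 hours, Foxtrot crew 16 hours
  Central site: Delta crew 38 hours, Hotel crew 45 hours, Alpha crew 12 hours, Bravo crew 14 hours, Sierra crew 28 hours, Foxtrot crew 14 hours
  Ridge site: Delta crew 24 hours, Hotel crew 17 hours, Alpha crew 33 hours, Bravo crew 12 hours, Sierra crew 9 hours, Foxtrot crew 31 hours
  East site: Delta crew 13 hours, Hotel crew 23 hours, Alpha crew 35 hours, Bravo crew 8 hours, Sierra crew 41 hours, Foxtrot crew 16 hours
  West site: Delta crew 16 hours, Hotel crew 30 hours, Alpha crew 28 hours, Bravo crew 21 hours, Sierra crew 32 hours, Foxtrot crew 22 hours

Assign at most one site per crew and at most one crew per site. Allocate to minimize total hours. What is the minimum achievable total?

Min total: 75 hours

This is a one-to-one assignment (minimum-cost bipartite matching).
Optimal: Delta crew→West site (16 hours), Hotel crew→Ridge site (17 hours), Alpha crew→North site (10 hours), Bravo crew→East site (8 hours), Sierra crew→South site (10 hours), Foxtrot crew→Central site (14 hours) — total 16+17+10+8+10+14 = 75 hours.
Row-greedy (each crew in turn takes its cheapest remaining site) gives 86 hours, worse by 11.
Every other assignment is strictly worse.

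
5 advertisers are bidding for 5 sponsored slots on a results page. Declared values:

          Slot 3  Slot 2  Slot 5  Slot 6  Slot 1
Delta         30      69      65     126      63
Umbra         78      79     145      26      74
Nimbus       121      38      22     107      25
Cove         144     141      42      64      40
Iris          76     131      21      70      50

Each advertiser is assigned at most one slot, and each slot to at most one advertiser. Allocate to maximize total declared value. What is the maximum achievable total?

Optimal: Delta→Slot 1 ($63), Umbra→Slot 5 ($145), Nimbus→Slot 6 ($107), Cove→Slot 3 ($144), Iris→Slot 2 ($131) — total 63+145+107+144+131 = $590.
Row-greedy (each advertiser in turn takes its best remaining slot) gives $583, worse by 7.

Max total: $590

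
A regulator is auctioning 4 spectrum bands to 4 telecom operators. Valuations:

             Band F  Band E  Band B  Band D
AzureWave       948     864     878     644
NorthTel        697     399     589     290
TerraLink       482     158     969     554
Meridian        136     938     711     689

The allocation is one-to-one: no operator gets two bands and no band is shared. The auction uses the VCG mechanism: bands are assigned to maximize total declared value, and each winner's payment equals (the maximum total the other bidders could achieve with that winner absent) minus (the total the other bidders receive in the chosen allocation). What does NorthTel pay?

Efficient allocation: AzureWave→Band D ($644M), NorthTel→Band F ($697M), TerraLink→Band B ($969M), Meridian→Band E ($938M); total welfare W = $3248M.
NorthTel receives Band F at value $697M, so the others get W − 697 = $2551M.
Without NorthTel: best allocation of the remaining 3 bidders over all 4 bands is AzureWave→Band F ($948M), TerraLink→Band B ($969M), Meridian→Band E ($938M), total $2855M.
VCG payment = (others' best without NorthTel) − (others' welfare with NorthTel) = 2855 − 2551 = $304M.

NorthTel pays $304M.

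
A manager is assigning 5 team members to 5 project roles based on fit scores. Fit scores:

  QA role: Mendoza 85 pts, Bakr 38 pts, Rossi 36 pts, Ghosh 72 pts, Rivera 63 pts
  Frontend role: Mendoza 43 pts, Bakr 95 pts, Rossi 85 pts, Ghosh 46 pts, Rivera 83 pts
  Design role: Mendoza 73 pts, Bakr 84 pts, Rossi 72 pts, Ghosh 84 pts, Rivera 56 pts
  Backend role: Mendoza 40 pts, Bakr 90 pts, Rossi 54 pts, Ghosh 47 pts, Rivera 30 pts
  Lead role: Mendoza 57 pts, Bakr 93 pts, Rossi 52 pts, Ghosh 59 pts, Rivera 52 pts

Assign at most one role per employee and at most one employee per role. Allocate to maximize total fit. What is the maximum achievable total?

Optimal: Mendoza→QA role (85 pts), Bakr→Lead role (93 pts), Rossi→Backend role (54 pts), Ghosh→Design role (84 pts), Rivera→Frontend role (83 pts) — total 85+93+54+84+83 = 399 pts.
Max-entry greedy (repeatedly take the single best remaining cell) gives 370 pts, worse by 29.
Next-best assignment: Mendoza→QA role, Bakr→Backend role, Rossi→Frontend role, Ghosh→Design role, Rivera→Lead role = 396 pts.

Max total: 399 pts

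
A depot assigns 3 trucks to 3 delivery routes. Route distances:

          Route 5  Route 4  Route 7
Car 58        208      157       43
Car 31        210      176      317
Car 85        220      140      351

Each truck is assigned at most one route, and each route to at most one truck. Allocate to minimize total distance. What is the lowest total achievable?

Treat this as an assignment problem: match each truck to one route.
Optimal: Car 58→Route 7 (43 km), Car 31→Route 5 (210 km), Car 85→Route 4 (140 km) — total 43+210+140 = 393 km.
Column-greedy (each route in turn goes to its cheapest remaining truck) gives 665 km, worse by 272.
No other one-to-one assignment undercuts 393 km.

Min total: 393 km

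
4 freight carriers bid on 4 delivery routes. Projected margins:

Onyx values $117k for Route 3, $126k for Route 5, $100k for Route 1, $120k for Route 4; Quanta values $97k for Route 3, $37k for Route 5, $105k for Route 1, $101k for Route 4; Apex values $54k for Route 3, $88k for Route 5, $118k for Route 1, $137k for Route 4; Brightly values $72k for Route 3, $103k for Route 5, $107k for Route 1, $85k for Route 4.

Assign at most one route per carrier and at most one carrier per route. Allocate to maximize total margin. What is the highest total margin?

Optimal: Onyx→Route 5 ($126k), Quanta→Route 3 ($97k), Apex→Route 4 ($137k), Brightly→Route 1 ($107k) — total 126+97+137+107 = $467k.
Column-greedy (each route in turn goes to its best remaining carrier) gives $439k, worse by 28.
Next-best assignment: Onyx→Route 3, Quanta→Route 1, Apex→Route 4, Brightly→Route 5 = $462k.

Max total: $467k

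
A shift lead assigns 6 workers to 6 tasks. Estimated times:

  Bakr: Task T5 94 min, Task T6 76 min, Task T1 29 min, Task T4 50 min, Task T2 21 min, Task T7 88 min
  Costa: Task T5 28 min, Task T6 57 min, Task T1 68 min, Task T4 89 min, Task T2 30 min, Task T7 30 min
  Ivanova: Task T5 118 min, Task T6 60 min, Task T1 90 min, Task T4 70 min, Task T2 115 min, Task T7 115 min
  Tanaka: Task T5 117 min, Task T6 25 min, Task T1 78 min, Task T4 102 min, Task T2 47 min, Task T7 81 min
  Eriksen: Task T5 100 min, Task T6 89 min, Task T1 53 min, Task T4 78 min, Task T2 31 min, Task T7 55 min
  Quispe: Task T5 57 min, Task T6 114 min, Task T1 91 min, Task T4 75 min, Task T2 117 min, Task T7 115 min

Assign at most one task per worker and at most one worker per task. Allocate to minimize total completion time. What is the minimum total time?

Minimum total: 242 min

Optimal: Bakr→Task T1 (29 min), Costa→Task T7 (30 min), Ivanova→Task T4 (70 min), Tanaka→Task T6 (25 min), Eriksen→Task T2 (31 min), Quispe→Task T5 (57 min) — total 29+30+70+25+31+57 = 242 min.
Min-entry greedy (repeatedly take the single cheapest remaining cell) gives 312 min, worse by 70.
Next-best assignment: Bakr→Task T2, Costa→Task T7, Ivanova→Task T4, Tanaka→Task T6, Eriksen→Task T1, Quispe→Task T5 = 256 min.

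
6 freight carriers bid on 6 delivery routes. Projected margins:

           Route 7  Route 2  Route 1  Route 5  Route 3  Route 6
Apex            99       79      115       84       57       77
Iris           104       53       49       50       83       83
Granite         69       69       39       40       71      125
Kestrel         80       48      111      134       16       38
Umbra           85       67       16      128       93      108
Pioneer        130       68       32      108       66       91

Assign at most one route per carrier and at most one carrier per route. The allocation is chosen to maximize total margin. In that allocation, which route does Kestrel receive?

Kestrel receives Route 1.

This is a one-to-one assignment (maximum-weight bipartite matching).
Optimal: Apex→Route 2 ($79k), Iris→Route 3 ($83k), Granite→Route 6 ($125k), Kestrel→Route 1 ($111k), Umbra→Route 5 ($128k), Pioneer→Route 7 ($130k) — total 79+83+125+111+128+130 = $656k.
Swapping Granite↔Iris (Granite→Route 3 $71k, Iris→Route 6 $83k) loses 54.
Every other assignment is strictly worse.
Kestrel's own top route is Route 5 ($134k), but forcing Kestrel→Route 5 and reassigning the rest optimally gives only $654k — worse by 2.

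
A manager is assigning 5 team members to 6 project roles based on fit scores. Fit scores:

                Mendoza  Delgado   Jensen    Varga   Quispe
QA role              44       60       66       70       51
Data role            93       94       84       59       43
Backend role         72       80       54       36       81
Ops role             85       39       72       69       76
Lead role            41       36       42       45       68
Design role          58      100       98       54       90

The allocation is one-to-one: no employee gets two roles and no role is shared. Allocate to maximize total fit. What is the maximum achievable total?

Optimal: Mendoza→Ops role (85 pts), Delgado→Data role (94 pts), Jensen→Design role (98 pts), Varga→QA role (70 pts), Quispe→Backend role (81 pts) — total 85+94+98+70+81 = 428 pts.
Max-entry greedy (repeatedly take the single best remaining cell) gives 416 pts, worse by 12.
Every other assignment is strictly worse.

Maximum total: 428 pts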